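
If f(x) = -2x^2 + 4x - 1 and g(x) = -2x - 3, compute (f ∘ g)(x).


Substitute g(x) into f:
f(g(x)) = -2*(-2x - 3)^2 + 4*(-2x - 3) + (-1)
(-2x - 3)^2 = 4x^2 + 12x + 9
Expand and combine: -8x^2 - 32x - 31


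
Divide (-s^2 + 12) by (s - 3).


(-s^2 + 12) / (s - 3)
Step 1: -s * (s - 3) = -s^2 + 3s; subtract.
Step 2: -3 * (s - 3) = -3s + 9; subtract.
Quotient: -s - 3, Remainder: 3


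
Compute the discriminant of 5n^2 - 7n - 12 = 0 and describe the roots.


D = b^2 - 4ac = (-7)^2 - 4(5)(-12) = 49 + 240 = 289
Since D > 0: two distinct rational roots


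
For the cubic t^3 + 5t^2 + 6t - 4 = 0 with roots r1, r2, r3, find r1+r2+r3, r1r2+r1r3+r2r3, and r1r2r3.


Monic cubic t^3+bt^2+ct+d=0: sum=-b, pairwise sum=c, product=-d.
b=5, c=6, d=-4
r1+r2+r3 = -5
r1r2+r1r3+r2r3 = 6
r1r2r3 = 4


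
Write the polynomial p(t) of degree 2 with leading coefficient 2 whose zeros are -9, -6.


p(t) = 2(t + 9)(t + 6)
Expand: 2t^2 + 30t + 108


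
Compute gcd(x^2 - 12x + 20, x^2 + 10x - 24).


Factor each:
  x^2 - 12x + 20 = (x - 2)(x - 10)
  x^2 + 10x - 24 = (x - 2)(x + 12)
Common monic factor: x - 2


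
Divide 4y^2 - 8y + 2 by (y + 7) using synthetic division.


Synthetic division with c = -7. Coefficients: 4, -8, 2
Bring down 4.
  4 * -7 = -28; -28 - 8 = -36
  -36 * -7 = 252; 252 + 2 = 254
Quotient: 4y - 36, Remainder: 254


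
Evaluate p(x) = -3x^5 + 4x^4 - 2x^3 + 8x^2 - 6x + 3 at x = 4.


Using direct substitution:
  -3 * (4)^5 = -3072
  4 * (4)^4 = 1024
  -2 * (4)^3 = -128
  8 * (4)^2 = 128
  -6 * (4)^1 = -24
  constant: 3
Sum = -3072 + 1024 - 128 + 128 - 24 + 3 = -2069


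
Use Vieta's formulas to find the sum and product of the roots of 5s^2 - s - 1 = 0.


For as^2+bs+c=0: sum = -b/a, product = c/a.
a=5, b=-1, c=-1
Sum = -(-1)/5 = 1/5
Product = (-1)/5 = -1/5


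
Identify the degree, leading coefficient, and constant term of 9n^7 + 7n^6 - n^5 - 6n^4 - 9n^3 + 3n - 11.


Highest power of n is 7, with coefficient 9. Constant term is -11.
Degree = 7, leading coefficient = 9, constant term = -11


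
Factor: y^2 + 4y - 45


Roots satisfy r1 + r2 = -b/a = -4 and r1*r2 = c/a = -45.
So r1 = -9, r2 = 5.
y^2 + 4y - 45 = (y - r1)(y - r2) = (y + 9)(y - 5)


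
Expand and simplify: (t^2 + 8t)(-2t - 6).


Distribute each term of the first polynomial:
  (t^2)(-2t - 6) = -2t^3 - 6t^2
  (8t)(-2t - 6) = -16t^2 - 48t
Sum: -2t^3 - 22t^2 - 48t


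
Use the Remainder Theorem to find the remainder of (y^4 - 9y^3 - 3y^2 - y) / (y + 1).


By the Remainder Theorem, the remainder equals p(-1):
  1*(-1)^4 = 1
  -9*(-1)^3 = 9
  -3*(-1)^2 = -3
  -1*(-1)^1 = 1
  constant: 0
Sum: 1 + 9 - 3 + 1 + 0 = 8


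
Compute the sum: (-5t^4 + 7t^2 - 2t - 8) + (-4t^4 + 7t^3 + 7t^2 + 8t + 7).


Align terms by degree and add:
  -5t^4 + 7t^2 - 2t - 8
  -4t^4 + 7t^3 + 7t^2 + 8t + 7
= -9t^4 + 7t^3 + 14t^2 + 6t - 1


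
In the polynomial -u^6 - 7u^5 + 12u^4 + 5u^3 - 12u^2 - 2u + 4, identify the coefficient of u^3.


Read off the coefficient of u^3: 5


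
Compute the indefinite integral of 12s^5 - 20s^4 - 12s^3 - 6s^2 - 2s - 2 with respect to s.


Reverse power rule on each term:
  ∫ 12s^5 ds = 2s^6
  ∫ -20s^4 ds = -4s^5
  ∫ -12s^3 ds = -3s^4
  ∫ -6s^2 ds = -2s^3
  ∫ -2s ds = -s^2
  ∫ -2 ds = -2s
F(s) = 2s^6 - 4s^5 - 3s^4 - 2s^3 - s^2 - 2s + C


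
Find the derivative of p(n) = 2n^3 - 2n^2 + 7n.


Apply the power rule term by term:
  d/dn(2n^3) = 6n^2
  d/dn(-2n^2) = -4n
  d/dn(7n) = 7
p'(n) = 6n^2 - 4n + 7


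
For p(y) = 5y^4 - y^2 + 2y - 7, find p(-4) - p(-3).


p(-4) = 1249
p(-3) = 383
p(-4) - p(-3) = 1249 - 383 = 866


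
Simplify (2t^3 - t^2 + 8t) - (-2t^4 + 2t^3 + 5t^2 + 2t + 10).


Distribute the minus sign:
  (2t^3 - t^2 + 8t)
- (-2t^4 + 2t^3 + 5t^2 + 2t + 10)
Negate second polynomial: 2t^4 - 2t^3 - 5t^2 - 2t - 10
Add: 2t^4 - 6t^2 + 6t - 10


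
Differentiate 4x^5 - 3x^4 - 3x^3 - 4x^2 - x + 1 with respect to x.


Apply the power rule term by term:
  d/dx(4x^5) = 20x^4
  d/dx(-3x^4) = -12x^3
  d/dx(-3x^3) = -9x^2
  d/dx(-4x^2) = -8x
  d/dx(-x) = -1
  d/dx(1) = 0
p'(x) = 20x^4 - 12x^3 - 9x^2 - 8x - 1


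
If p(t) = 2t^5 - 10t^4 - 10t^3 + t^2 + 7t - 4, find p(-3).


Using direct substitution:
  2 * (-3)^5 = -486
  -10 * (-3)^4 = -810
  -10 * (-3)^3 = 270
  1 * (-3)^2 = 9
  7 * (-3)^1 = -21
  constant: -4
Sum = -486 - 810 + 270 + 9 - 21 - 4 = -1042


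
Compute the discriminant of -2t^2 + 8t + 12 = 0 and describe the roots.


D = b^2 - 4ac = (8)^2 - 4(-2)(12) = 64 + 96 = 160
Since D > 0: two distinct irrational roots


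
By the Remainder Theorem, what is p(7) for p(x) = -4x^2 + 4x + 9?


By the Remainder Theorem, the remainder equals p(7):
  -4*(7)^2 = -196
  4*(7)^1 = 28
  constant: 9
Sum: -196 + 28 + 9 = -159


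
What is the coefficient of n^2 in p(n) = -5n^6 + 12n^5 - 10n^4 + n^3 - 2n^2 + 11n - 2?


Read off the coefficient of n^2: -2


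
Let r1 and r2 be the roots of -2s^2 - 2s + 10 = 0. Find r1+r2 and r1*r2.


For as^2+bs+c=0: sum = -b/a, product = c/a.
a=-2, b=-2, c=10
Sum = -(-2)/-2 = -1
Product = (10)/-2 = -5


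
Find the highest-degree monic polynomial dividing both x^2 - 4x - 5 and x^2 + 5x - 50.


Factor each:
  x^2 - 4x - 5 = (x - 5)(x + 1)
  x^2 + 5x - 50 = (x - 5)(x + 10)
Common monic factor: x - 5


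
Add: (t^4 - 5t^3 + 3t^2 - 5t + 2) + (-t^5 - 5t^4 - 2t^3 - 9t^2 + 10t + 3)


Align terms by degree and add:
  t^4 - 5t^3 + 3t^2 - 5t + 2
  -t^5 - 5t^4 - 2t^3 - 9t^2 + 10t + 3
= -t^5 - 4t^4 - 7t^3 - 6t^2 + 5t + 5


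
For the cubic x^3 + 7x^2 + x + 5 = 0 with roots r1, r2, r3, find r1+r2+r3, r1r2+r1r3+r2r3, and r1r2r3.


Monic cubic x^3+bx^2+cx+d=0: sum=-b, pairwise sum=c, product=-d.
b=7, c=1, d=5
r1+r2+r3 = -7
r1r2+r1r3+r2r3 = 1
r1r2r3 = -5


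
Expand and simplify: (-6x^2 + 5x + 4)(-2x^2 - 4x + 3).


Distribute each term of the first polynomial:
  (-6x^2)(-2x^2 - 4x + 3) = 12x^4 + 24x^3 - 18x^2
  (5x)(-2x^2 - 4x + 3) = -10x^3 - 20x^2 + 15x
  (4)(-2x^2 - 4x + 3) = -8x^2 - 16x + 12
Sum: 12x^4 + 14x^3 - 46x^2 - x + 12


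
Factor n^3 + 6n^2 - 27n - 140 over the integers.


Try integer roots (divisors of -140). n=-4: p(-4)=0.
Divide out (n + 4): quotient is n^2 + 2n - 35.
Factor the quadratic: (n + 7)(n - 5)
Result: (n + 4)(n + 7)(n - 5)


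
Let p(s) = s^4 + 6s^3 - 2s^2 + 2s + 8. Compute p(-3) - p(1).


p(-3) = -97
p(1) = 15
p(-3) - p(1) = -97 - 15 = -112


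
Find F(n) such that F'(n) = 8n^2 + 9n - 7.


Reverse power rule on each term:
  ∫ 8n^2 dn = (8/3)n^3
  ∫ 9n dn = (9/2)n^2
  ∫ -7 dn = -7n
F(n) = (8/3)n^3 + (9/2)n^2 - 7n + C


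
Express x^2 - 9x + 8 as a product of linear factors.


Roots satisfy r1 + r2 = -b/a = 9 and r1*r2 = c/a = 8.
So r1 = 1, r2 = 8.
x^2 - 9x + 8 = (x - r1)(x - r2) = (x - 1)(x - 8)


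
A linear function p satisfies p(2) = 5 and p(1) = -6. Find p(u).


p(u) = mu + b. Using p(2)=5, p(1)=-6:
m = (5 + 6)/(2 - 1) = 11/1 = 11
b = 5 - m*(2) = 5 - 22 = -17
p(u) = 11u - 17


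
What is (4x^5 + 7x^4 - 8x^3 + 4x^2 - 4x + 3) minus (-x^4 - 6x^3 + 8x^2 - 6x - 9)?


Distribute the minus sign:
  (4x^5 + 7x^4 - 8x^3 + 4x^2 - 4x + 3)
- (-x^4 - 6x^3 + 8x^2 - 6x - 9)
Negate second polynomial: x^4 + 6x^3 - 8x^2 + 6x + 9
Add: 4x^5 + 8x^4 - 2x^3 - 4x^2 + 2x + 12


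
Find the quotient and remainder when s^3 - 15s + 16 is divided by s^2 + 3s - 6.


(s^3 - 15s + 16) / (s^2 + 3s - 6)
Step 1: s * (s^2 + 3s - 6) = s^3 + 3s^2 - 6s; subtract.
Step 2: -3 * (s^2 + 3s - 6) = -3s^2 - 9s + 18; subtract.
Quotient: s - 3, Remainder: -2


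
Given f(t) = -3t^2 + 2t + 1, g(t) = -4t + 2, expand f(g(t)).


Substitute g(t) into f:
f(g(t)) = -3*(-4t + 2)^2 + 2*(-4t + 2) + 1
(-4t + 2)^2 = 16t^2 - 16t + 4
Expand and combine: -48t^2 + 40t - 7


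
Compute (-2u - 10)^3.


Expand (-2u - 10)^3 by repeated multiplication:
  (-2u - 10)^2 = 4u^2 + 40u + 100
= -8u^3 - 120u^2 - 600u - 1000


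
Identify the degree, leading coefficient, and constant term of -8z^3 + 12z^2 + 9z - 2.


Highest power of z is 3, with coefficient -8. Constant term is -2.
Degree = 3, leading coefficient = -8, constant term = -2


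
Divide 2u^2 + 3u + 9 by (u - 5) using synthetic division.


Synthetic division with c = 5. Coefficients: 2, 3, 9
Bring down 2.
  2 * 5 = 10; 10 + 3 = 13
  13 * 5 = 65; 65 + 9 = 74
Quotient: 2u + 13, Remainder: 74


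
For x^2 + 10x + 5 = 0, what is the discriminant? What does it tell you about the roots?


D = b^2 - 4ac = (10)^2 - 4(1)(5) = 100 - 20 = 80
Since D > 0: two distinct irrational roots


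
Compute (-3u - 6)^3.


Expand (-3u - 6)^3 by repeated multiplication:
  (-3u - 6)^2 = 9u^2 + 36u + 36
= -27u^3 - 162u^2 - 324u - 216


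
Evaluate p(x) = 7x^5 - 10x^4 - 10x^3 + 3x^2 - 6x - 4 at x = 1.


Using direct substitution:
  7 * (1)^5 = 7
  -10 * (1)^4 = -10
  -10 * (1)^3 = -10
  3 * (1)^2 = 3
  -6 * (1)^1 = -6
  constant: -4
Sum = 7 - 10 - 10 + 3 - 6 - 4 = -20


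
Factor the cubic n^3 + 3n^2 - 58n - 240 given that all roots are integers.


Try integer roots (divisors of -240). n=-6: p(-6)=0.
Divide out (n + 6): quotient is n^2 - 3n - 40.
Factor the quadratic: (n - 8)(n + 5)
Result: (n + 6)(n - 8)(n + 5)


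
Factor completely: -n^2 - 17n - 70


Roots satisfy r1 + r2 = -b/a = -17 and r1*r2 = c/a = 70.
So r1 = -7, r2 = -10.
-n^2 - 17n - 70 = -(n - r1)(n - r2) = -(n + 7)(n + 10)


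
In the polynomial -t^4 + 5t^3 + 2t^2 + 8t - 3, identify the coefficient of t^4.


Read off the coefficient of t^4: -1


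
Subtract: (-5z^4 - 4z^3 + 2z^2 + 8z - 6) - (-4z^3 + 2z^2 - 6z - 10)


Distribute the minus sign:
  (-5z^4 - 4z^3 + 2z^2 + 8z - 6)
- (-4z^3 + 2z^2 - 6z - 10)
Negate second polynomial: 4z^3 - 2z^2 + 6z + 10
Add: -5z^4 + 14z + 4


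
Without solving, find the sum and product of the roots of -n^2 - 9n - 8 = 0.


For an^2+bn+c=0: sum = -b/a, product = c/a.
a=-1, b=-9, c=-8
Sum = -(-9)/-1 = -9
Product = (-8)/-1 = 8


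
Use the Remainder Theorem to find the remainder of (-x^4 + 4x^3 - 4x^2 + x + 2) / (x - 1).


By the Remainder Theorem, the remainder equals p(1):
  -1*(1)^4 = -1
  4*(1)^3 = 4
  -4*(1)^2 = -4
  1*(1)^1 = 1
  constant: 2
Sum: -1 + 4 - 4 + 1 + 2 = 2


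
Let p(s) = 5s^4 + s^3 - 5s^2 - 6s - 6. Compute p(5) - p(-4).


p(5) = 3089
p(-4) = 1154
p(5) - p(-4) = 3089 - 1154 = 1935


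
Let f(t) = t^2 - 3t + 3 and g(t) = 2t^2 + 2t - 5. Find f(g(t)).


Substitute g(t) into f:
f(g(t)) = 1*(2t^2 + 2t - 5)^2 + (-3)*(2t^2 + 2t - 5) + 3
(2t^2 + 2t - 5)^2 = 4t^4 + 8t^3 - 16t^2 - 20t + 25
Expand and combine: 4t^4 + 8t^3 - 22t^2 - 26t + 43


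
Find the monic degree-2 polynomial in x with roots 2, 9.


p(x) = (x - 2)(x - 9)
Expand: x^2 - 11x + 18


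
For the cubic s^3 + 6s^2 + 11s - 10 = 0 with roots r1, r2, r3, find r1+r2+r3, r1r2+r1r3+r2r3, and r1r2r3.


Monic cubic s^3+bs^2+cs+d=0: sum=-b, pairwise sum=c, product=-d.
b=6, c=11, d=-10
r1+r2+r3 = -6
r1r2+r1r3+r2r3 = 11
r1r2r3 = 10


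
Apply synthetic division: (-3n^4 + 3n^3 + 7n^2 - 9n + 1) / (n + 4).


Synthetic division with c = -4. Coefficients: -3, 3, 7, -9, 1
Bring down -3.
  -3 * -4 = 12; 12 + 3 = 15
  15 * -4 = -60; -60 + 7 = -53
  -53 * -4 = 212; 212 - 9 = 203
  203 * -4 = -812; -812 + 1 = -811
Quotient: -3n^3 + 15n^2 - 53n + 203, Remainder: -811


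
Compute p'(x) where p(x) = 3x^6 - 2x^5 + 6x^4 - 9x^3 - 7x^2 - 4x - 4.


Apply the power rule term by term:
  d/dx(3x^6) = 18x^5
  d/dx(-2x^5) = -10x^4
  d/dx(6x^4) = 24x^3
  d/dx(-9x^3) = -27x^2
  d/dx(-7x^2) = -14x
  d/dx(-4x) = -4
  d/dx(-4) = 0
p'(x) = 18x^5 - 10x^4 + 24x^3 - 27x^2 - 14x - 4


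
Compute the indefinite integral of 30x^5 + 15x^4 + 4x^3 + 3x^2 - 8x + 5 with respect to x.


Reverse power rule on each term:
  ∫ 30x^5 dx = 5x^6
  ∫ 15x^4 dx = 3x^5
  ∫ 4x^3 dx = x^4
  ∫ 3x^2 dx = x^3
  ∫ -8x dx = -4x^2
  ∫ 5 dx = 5x
F(x) = 5x^6 + 3x^5 + x^4 + x^3 - 4x^2 + 5x + C


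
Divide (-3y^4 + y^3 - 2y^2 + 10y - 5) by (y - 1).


(-3y^4 + y^3 - 2y^2 + 10y - 5) / (y - 1)
Step 1: -3y^3 * (y - 1) = -3y^4 + 3y^3; subtract.
Step 2: -2y^2 * (y - 1) = -2y^3 + 2y^2; subtract.
Step 3: -4y * (y - 1) = -4y^2 + 4y; subtract.
Step 4: 6 * (y - 1) = 6y - 6; subtract.
Quotient: -3y^3 - 2y^2 - 4y + 6, Remainder: 1


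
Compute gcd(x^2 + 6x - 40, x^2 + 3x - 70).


Factor each:
  x^2 + 6x - 40 = (x + 10)(x - 4)
  x^2 + 3x - 70 = (x + 10)(x - 7)
Common monic factor: x + 10


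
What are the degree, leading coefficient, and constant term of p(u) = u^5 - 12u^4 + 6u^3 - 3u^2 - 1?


Highest power of u is 5, with coefficient 1. Constant term is -1.
Degree = 5, leading coefficient = 1, constant term = -1


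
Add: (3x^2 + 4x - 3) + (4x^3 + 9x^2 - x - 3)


Align terms by degree and add:
  3x^2 + 4x - 3
+ 4x^3 + 9x^2 - x - 3
= 4x^3 + 12x^2 + 3x - 6


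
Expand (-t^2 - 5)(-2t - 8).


Distribute each term of the first polynomial:
  (-t^2)(-2t - 8) = 2t^3 + 8t^2
  (-5)(-2t - 8) = 10t + 40
Sum: 2t^3 + 8t^2 + 10t + 40


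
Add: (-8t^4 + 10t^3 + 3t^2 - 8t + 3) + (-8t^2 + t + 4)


Align terms by degree and add:
  -8t^4 + 10t^3 + 3t^2 - 8t + 3
  -8t^2 + t + 4
= -8t^4 + 10t^3 - 5t^2 - 7t + 7


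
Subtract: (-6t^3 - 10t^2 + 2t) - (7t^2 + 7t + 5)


Distribute the minus sign:
  (-6t^3 - 10t^2 + 2t)
- (7t^2 + 7t + 5)
Negate second polynomial: -7t^2 - 7t - 5
Add: -6t^3 - 17t^2 - 5t - 5


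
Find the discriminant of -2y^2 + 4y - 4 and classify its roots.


D = b^2 - 4ac = (4)^2 - 4(-2)(-4) = 16 - 32 = -16
Since D < 0: two complex conjugate roots (no real roots)


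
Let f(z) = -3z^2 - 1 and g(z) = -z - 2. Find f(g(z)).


Substitute g(z) into f:
f(g(z)) = -3*(-z - 2)^2 + (-1)
(-z - 2)^2 = z^2 + 4z + 4
Expand and combine: -3z^2 - 12z - 13


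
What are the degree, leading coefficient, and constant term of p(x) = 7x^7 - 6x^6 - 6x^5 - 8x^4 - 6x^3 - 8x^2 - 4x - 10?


Highest power of x is 7, with coefficient 7. Constant term is -10.
Degree = 7, leading coefficient = 7, constant term = -10


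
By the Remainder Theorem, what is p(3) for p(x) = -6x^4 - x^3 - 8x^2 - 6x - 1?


By the Remainder Theorem, the remainder equals p(3):
  -6*(3)^4 = -486
  -1*(3)^3 = -27
  -8*(3)^2 = -72
  -6*(3)^1 = -18
  constant: -1
Sum: -486 - 27 - 72 - 18 - 1 = -604


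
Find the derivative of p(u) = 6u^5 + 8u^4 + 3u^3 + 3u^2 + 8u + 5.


Apply the power rule term by term:
  d/du(6u^5) = 30u^4
  d/du(8u^4) = 32u^3
  d/du(3u^3) = 9u^2
  d/du(3u^2) = 6u
  d/du(8u) = 8
  d/du(5) = 0
p'(u) = 30u^4 + 32u^3 + 9u^2 + 6u + 8


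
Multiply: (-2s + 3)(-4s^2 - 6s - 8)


Distribute each term of the first polynomial:
  (-2s)(-4s^2 - 6s - 8) = 8s^3 + 12s^2 + 16s
  (3)(-4s^2 - 6s - 8) = -12s^2 - 18s - 24
Sum: 8s^3 - 2s - 24


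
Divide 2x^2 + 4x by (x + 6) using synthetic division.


Synthetic division with c = -6. Coefficients: 2, 4, 0
Bring down 2.
  2 * -6 = -12; -12 + 4 = -8
  -8 * -6 = 48; 48 + 0 = 48
Quotient: 2x - 8, Remainder: 48


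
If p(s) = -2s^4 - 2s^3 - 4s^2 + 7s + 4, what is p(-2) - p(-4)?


p(-2) = -42
p(-4) = -472
p(-2) - p(-4) = -42 + 472 = 430


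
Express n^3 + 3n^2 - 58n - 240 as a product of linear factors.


Try integer roots (divisors of -240). n=-6: p(-6)=0.
Divide out (n + 6): quotient is n^2 - 3n - 40.
Factor the quadratic: (n - 8)(n + 5)
Result: (n + 6)(n - 8)(n + 5)


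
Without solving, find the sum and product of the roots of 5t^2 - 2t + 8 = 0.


For at^2+bt+c=0: sum = -b/a, product = c/a.
a=5, b=-2, c=8
Sum = -(-2)/5 = 2/5
Product = (8)/5 = 8/5


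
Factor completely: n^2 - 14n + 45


Roots satisfy r1 + r2 = -b/a = 14 and r1*r2 = c/a = 45.
So r1 = 5, r2 = 9.
n^2 - 14n + 45 = (n - r1)(n - r2) = (n - 5)(n - 9)


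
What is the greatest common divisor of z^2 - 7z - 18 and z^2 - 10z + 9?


Factor each:
  z^2 - 7z - 18 = (z - 9)(z + 2)
  z^2 - 10z + 9 = (z - 9)(z - 1)
Common monic factor: z - 9


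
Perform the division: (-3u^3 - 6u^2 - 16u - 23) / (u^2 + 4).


(-3u^3 - 6u^2 - 16u - 23) / (u^2 + 4)
Step 1: -3u * (u^2 + 4) = -3u^3 - 12u; subtract.
Step 2: -6 * (u^2 + 4) = -6u^2 - 24; subtract.
Quotient: -3u - 6, Remainder: -4u + 1


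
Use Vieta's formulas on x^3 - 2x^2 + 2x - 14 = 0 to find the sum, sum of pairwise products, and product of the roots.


Monic cubic x^3+bx^2+cx+d=0: sum=-b, pairwise sum=c, product=-d.
b=-2, c=2, d=-14
r1+r2+r3 = 2
r1r2+r1r3+r2r3 = 2
r1r2r3 = 14


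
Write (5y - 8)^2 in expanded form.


Expand (5y - 8)^2 by repeated multiplication:
= 25y^2 - 80y + 64


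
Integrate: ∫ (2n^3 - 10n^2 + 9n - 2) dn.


Reverse power rule on each term:
  ∫ 2n^3 dn = (1/2)n^4
  ∫ -10n^2 dn = -(10/3)n^3
  ∫ 9n dn = (9/2)n^2
  ∫ -2 dn = -2n
F(n) = (1/2)n^4 - (10/3)n^3 + (9/2)n^2 - 2n + C


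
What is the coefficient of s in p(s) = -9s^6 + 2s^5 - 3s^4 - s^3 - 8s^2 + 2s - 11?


Read off the coefficient of s: 2


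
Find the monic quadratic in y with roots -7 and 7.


p(y) = (y + 7)(y - 7)
Expand: y^2 - 49


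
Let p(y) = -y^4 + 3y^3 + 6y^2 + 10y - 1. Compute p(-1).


Using direct substitution:
  -1 * (-1)^4 = -1
  3 * (-1)^3 = -3
  6 * (-1)^2 = 6
  10 * (-1)^1 = -10
  constant: -1
Sum = -1 - 3 + 6 - 10 - 1 = -9


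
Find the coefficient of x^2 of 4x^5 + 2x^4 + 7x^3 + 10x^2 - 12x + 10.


Read off the coefficient of x^2: 10


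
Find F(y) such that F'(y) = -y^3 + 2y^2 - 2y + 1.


Reverse power rule on each term:
  ∫ -y^3 dy = -(1/4)y^4
  ∫ 2y^2 dy = (2/3)y^3
  ∫ -2y dy = -y^2
  ∫ 1 dy = y
F(y) = -(1/4)y^4 + (2/3)y^3 - y^2 + y + C


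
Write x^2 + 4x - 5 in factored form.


Roots satisfy r1 + r2 = -b/a = -4 and r1*r2 = c/a = -5.
So r1 = 1, r2 = -5.
x^2 + 4x - 5 = (x - r1)(x - r2) = (x - 1)(x + 5)


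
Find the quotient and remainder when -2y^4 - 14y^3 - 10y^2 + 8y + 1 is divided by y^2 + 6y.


(-2y^4 - 14y^3 - 10y^2 + 8y + 1) / (y^2 + 6y)
Step 1: -2y^2 * (y^2 + 6y) = -2y^4 - 12y^3; subtract.
Step 2: -2y * (y^2 + 6y) = -2y^3 - 12y^2; subtract.
Step 3: 2 * (y^2 + 6y) = 2y^2 + 12y; subtract.
Quotient: -2y^2 - 2y + 2, Remainder: -4y + 1


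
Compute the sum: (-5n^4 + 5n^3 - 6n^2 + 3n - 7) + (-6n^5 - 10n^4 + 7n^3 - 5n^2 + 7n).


Align terms by degree and add:
  -5n^4 + 5n^3 - 6n^2 + 3n - 7
  -6n^5 - 10n^4 + 7n^3 - 5n^2 + 7n
= -6n^5 - 15n^4 + 12n^3 - 11n^2 + 10n - 7


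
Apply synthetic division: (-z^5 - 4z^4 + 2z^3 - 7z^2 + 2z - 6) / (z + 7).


Synthetic division with c = -7. Coefficients: -1, -4, 2, -7, 2, -6
Bring down -1.
  -1 * -7 = 7; 7 - 4 = 3
  3 * -7 = -21; -21 + 2 = -19
  -19 * -7 = 133; 133 - 7 = 126
  126 * -7 = -882; -882 + 2 = -880
  -880 * -7 = 6160; 6160 - 6 = 6154
Quotient: -z^4 + 3z^3 - 19z^2 + 126z - 880, Remainder: 6154


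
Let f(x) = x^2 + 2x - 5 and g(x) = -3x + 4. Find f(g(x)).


Substitute g(x) into f:
f(g(x)) = 1*(-3x + 4)^2 + 2*(-3x + 4) + (-5)
(-3x + 4)^2 = 9x^2 - 24x + 16
Expand and combine: 9x^2 - 30x + 19


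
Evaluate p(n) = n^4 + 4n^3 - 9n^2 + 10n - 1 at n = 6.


Using direct substitution:
  1 * (6)^4 = 1296
  4 * (6)^3 = 864
  -9 * (6)^2 = -324
  10 * (6)^1 = 60
  constant: -1
Sum = 1296 + 864 - 324 + 60 - 1 = 1895


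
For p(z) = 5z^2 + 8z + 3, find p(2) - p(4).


p(2) = 39
p(4) = 115
p(2) - p(4) = 39 - 115 = -76


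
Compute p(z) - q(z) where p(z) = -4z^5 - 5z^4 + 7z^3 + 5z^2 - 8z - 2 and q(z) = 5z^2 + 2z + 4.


Distribute the minus sign:
  (-4z^5 - 5z^4 + 7z^3 + 5z^2 - 8z - 2)
- (5z^2 + 2z + 4)
Negate second polynomial: -5z^2 - 2z - 4
Add: -4z^5 - 5z^4 + 7z^3 - 10z - 6


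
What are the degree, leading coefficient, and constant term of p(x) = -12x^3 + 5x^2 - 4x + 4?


Highest power of x is 3, with coefficient -12. Constant term is 4.
Degree = 3, leading coefficient = -12, constant term = 4


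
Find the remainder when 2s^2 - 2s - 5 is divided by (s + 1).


By the Remainder Theorem, the remainder equals p(-1):
  2*(-1)^2 = 2
  -2*(-1)^1 = 2
  constant: -5
Sum: 2 + 2 - 5 = -1


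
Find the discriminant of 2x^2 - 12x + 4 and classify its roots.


D = b^2 - 4ac = (-12)^2 - 4(2)(4) = 144 - 32 = 112
Since D > 0: two distinct irrational roots


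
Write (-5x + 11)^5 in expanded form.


Expand (-5x + 11)^5 by repeated multiplication:
  (-5x + 11)^2 = 25x^2 - 110x + 121
  (-5x + 11)^3 = -125x^3 + 825x^2 - 1815x + 1331
  (-5x + 11)^4 = 625x^4 - 5500x^3 + 18150x^2 - 26620x + 14641
= -3125x^5 + 34375x^4 - 151250x^3 + 332750x^2 - 366025x + 161051


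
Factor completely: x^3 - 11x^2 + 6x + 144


Try integer roots (divisors of 144). x=8: p(8)=0.
Divide out (x - 8): quotient is x^2 - 3x - 18.
Factor the quadratic: (x + 3)(x - 6)
Result: (x - 8)(x + 3)(x - 6)


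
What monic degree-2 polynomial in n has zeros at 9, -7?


p(n) = (n - 9)(n + 7)
Expand: n^2 - 2n - 63


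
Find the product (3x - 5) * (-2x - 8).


Distribute each term of the first polynomial:
  (3x)(-2x - 8) = -6x^2 - 24x
  (-5)(-2x - 8) = 10x + 40
Sum: -6x^2 - 14x + 40


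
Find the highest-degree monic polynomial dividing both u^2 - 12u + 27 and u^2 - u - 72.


Factor each:
  u^2 - 12u + 27 = (u - 9)(u - 3)
  u^2 - u - 72 = (u - 9)(u + 8)
Common monic factor: u - 9


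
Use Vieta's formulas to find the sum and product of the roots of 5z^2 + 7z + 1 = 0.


For az^2+bz+c=0: sum = -b/a, product = c/a.
a=5, b=7, c=1
Sum = -(7)/5 = -7/5
Product = (1)/5 = 1/5


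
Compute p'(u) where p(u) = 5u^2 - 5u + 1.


Apply the power rule term by term:
  d/du(5u^2) = 10u
  d/du(-5u) = -5
  d/du(1) = 0
p'(u) = 10u - 5


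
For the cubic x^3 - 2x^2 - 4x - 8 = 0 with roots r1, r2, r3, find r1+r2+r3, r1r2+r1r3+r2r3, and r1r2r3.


Monic cubic x^3+bx^2+cx+d=0: sum=-b, pairwise sum=c, product=-d.
b=-2, c=-4, d=-8
r1+r2+r3 = 2
r1r2+r1r3+r2r3 = -4
r1r2r3 = 8


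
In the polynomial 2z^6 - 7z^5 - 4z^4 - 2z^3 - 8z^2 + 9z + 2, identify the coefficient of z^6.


Read off the coefficient of z^6: 2


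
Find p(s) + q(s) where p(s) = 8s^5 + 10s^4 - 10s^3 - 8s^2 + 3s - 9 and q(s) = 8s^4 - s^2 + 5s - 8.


Align terms by degree and add:
  8s^5 + 10s^4 - 10s^3 - 8s^2 + 3s - 9
+ 8s^4 - s^2 + 5s - 8
= 8s^5 + 18s^4 - 10s^3 - 9s^2 + 8s - 17


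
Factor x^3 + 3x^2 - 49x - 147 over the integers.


Try integer roots (divisors of -147). x=7: p(7)=0.
Divide out (x - 7): quotient is x^2 + 10x + 21.
Factor the quadratic: (x + 7)(x + 3)
Result: (x - 7)(x + 7)(x + 3)


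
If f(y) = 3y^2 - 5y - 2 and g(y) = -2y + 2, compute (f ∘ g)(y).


Substitute g(y) into f:
f(g(y)) = 3*(-2y + 2)^2 + (-5)*(-2y + 2) + (-2)
(-2y + 2)^2 = 4y^2 - 8y + 4
Expand and combine: 12y^2 - 14y


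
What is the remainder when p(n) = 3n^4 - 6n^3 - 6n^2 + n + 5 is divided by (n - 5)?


By the Remainder Theorem, the remainder equals p(5):
  3*(5)^4 = 1875
  -6*(5)^3 = -750
  -6*(5)^2 = -150
  1*(5)^1 = 5
  constant: 5
Sum: 1875 - 750 - 150 + 5 + 5 = 985


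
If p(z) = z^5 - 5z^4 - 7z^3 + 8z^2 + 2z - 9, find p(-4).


Using direct substitution:
  1 * (-4)^5 = -1024
  -5 * (-4)^4 = -1280
  -7 * (-4)^3 = 448
  8 * (-4)^2 = 128
  2 * (-4)^1 = -8
  constant: -9
Sum = -1024 - 1280 + 448 + 128 - 8 - 9 = -1745


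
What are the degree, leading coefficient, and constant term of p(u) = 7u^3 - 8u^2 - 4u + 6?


Highest power of u is 3, with coefficient 7. Constant term is 6.
Degree = 3, leading coefficient = 7, constant term = 6


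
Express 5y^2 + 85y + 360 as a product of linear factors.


Roots satisfy r1 + r2 = -b/a = -17 and r1*r2 = c/a = 72.
So r1 = -9, r2 = -8.
5y^2 + 85y + 360 = 5(y - r1)(y - r2) = 5(y + 9)(y + 8)


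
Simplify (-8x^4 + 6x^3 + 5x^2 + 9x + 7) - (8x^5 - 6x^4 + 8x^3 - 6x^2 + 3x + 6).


Distribute the minus sign:
  (-8x^4 + 6x^3 + 5x^2 + 9x + 7)
- (8x^5 - 6x^4 + 8x^3 - 6x^2 + 3x + 6)
Negate second polynomial: -8x^5 + 6x^4 - 8x^3 + 6x^2 - 3x - 6
Add: -8x^5 - 2x^4 - 2x^3 + 11x^2 + 6x + 1


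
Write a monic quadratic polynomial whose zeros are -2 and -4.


p(u) = (u + 2)(u + 4)
Expand: u^2 + 6u + 8


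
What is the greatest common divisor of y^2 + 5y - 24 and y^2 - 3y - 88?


Factor each:
  y^2 + 5y - 24 = (y + 8)(y - 3)
  y^2 - 3y - 88 = (y + 8)(y - 11)
Common monic factor: y + 8


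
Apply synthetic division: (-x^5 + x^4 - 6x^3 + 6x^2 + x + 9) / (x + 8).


Synthetic division with c = -8. Coefficients: -1, 1, -6, 6, 1, 9
Bring down -1.
  -1 * -8 = 8; 8 + 1 = 9
  9 * -8 = -72; -72 - 6 = -78
  -78 * -8 = 624; 624 + 6 = 630
  630 * -8 = -5040; -5040 + 1 = -5039
  -5039 * -8 = 40312; 40312 + 9 = 40321
Quotient: -x^4 + 9x^3 - 78x^2 + 630x - 5039, Remainder: 40321


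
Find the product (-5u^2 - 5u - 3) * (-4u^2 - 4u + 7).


Distribute each term of the first polynomial:
  (-5u^2)(-4u^2 - 4u + 7) = 20u^4 + 20u^3 - 35u^2
  (-5u)(-4u^2 - 4u + 7) = 20u^3 + 20u^2 - 35u
  (-3)(-4u^2 - 4u + 7) = 12u^2 + 12u - 21
Sum: 20u^4 + 40u^3 - 3u^2 - 23u - 21


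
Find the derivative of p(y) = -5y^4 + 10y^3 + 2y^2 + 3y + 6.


Apply the power rule term by term:
  d/dy(-5y^4) = -20y^3
  d/dy(10y^3) = 30y^2
  d/dy(2y^2) = 4y
  d/dy(3y) = 3
  d/dy(6) = 0
p'(y) = -20y^3 + 30y^2 + 4y + 3


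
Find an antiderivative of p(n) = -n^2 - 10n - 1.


Reverse power rule on each term:
  ∫ -n^2 dn = -(1/3)n^3
  ∫ -10n dn = -5n^2
  ∫ -1 dn = -n
F(n) = -(1/3)n^3 - 5n^2 - n + C


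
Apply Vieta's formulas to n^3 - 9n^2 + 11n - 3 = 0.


Monic cubic n^3+bn^2+cn+d=0: sum=-b, pairwise sum=c, product=-d.
b=-9, c=11, d=-3
r1+r2+r3 = 9
r1r2+r1r3+r2r3 = 11
r1r2r3 = 3


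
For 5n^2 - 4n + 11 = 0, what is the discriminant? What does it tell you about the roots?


D = b^2 - 4ac = (-4)^2 - 4(5)(11) = 16 - 220 = -204
Since D < 0: two complex conjugate roots (no real roots)


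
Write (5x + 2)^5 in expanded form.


Expand (5x + 2)^5 by repeated multiplication:
  (5x + 2)^2 = 25x^2 + 20x + 4
  (5x + 2)^3 = 125x^3 + 150x^2 + 60x + 8
  (5x + 2)^4 = 625x^4 + 1000x^3 + 600x^2 + 160x + 16
= 3125x^5 + 6250x^4 + 5000x^3 + 2000x^2 + 400x + 32


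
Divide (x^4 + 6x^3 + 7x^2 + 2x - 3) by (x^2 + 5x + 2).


(x^4 + 6x^3 + 7x^2 + 2x - 3) / (x^2 + 5x + 2)
Step 1: x^2 * (x^2 + 5x + 2) = x^4 + 5x^3 + 2x^2; subtract.
Step 2: x * (x^2 + 5x + 2) = x^3 + 5x^2 + 2x; subtract.
Step 3: 0 * (x^2 + 5x + 2) = 0; subtract.
Quotient: x^2 + x, Remainder: -3


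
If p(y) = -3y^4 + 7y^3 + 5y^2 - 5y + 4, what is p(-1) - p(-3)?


p(-1) = 4
p(-3) = -368
p(-1) - p(-3) = 4 + 368 = 372


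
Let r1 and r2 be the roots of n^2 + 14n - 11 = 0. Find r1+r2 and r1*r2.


For an^2+bn+c=0: sum = -b/a, product = c/a.
a=1, b=14, c=-11
Sum = -(14)/1 = -14
Product = (-11)/1 = -11


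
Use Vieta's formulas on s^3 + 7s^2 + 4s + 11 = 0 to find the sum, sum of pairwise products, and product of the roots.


Monic cubic s^3+bs^2+cs+d=0: sum=-b, pairwise sum=c, product=-d.
b=7, c=4, d=11
r1+r2+r3 = -7
r1r2+r1r3+r2r3 = 4
r1r2r3 = -11


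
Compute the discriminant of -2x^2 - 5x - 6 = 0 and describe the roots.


D = b^2 - 4ac = (-5)^2 - 4(-2)(-6) = 25 - 48 = -23
Since D < 0: two complex conjugate roots (no real roots)


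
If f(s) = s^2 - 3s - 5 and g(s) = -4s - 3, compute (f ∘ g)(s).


Substitute g(s) into f:
f(g(s)) = 1*(-4s - 3)^2 + (-3)*(-4s - 3) + (-5)
(-4s - 3)^2 = 16s^2 + 24s + 9
Expand and combine: 16s^2 + 36s + 13


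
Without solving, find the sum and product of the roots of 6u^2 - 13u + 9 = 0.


For au^2+bu+c=0: sum = -b/a, product = c/a.
a=6, b=-13, c=9
Sum = -(-13)/6 = 13/6
Product = (9)/6 = 3/2


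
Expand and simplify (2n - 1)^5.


Expand (2n - 1)^5 by repeated multiplication:
  (2n - 1)^2 = 4n^2 - 4n + 1
  (2n - 1)^3 = 8n^3 - 12n^2 + 6n - 1
  (2n - 1)^4 = 16n^4 - 32n^3 + 24n^2 - 8n + 1
= 32n^5 - 80n^4 + 80n^3 - 40n^2 + 10n - 1


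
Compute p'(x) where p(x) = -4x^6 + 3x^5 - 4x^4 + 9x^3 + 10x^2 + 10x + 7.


Apply the power rule term by term:
  d/dx(-4x^6) = -24x^5
  d/dx(3x^5) = 15x^4
  d/dx(-4x^4) = -16x^3
  d/dx(9x^3) = 27x^2
  d/dx(10x^2) = 20x
  d/dx(10x) = 10
  d/dx(7) = 0
p'(x) = -24x^5 + 15x^4 - 16x^3 + 27x^2 + 20x + 10


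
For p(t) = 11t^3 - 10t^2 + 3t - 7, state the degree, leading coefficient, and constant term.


Highest power of t is 3, with coefficient 11. Constant term is -7.
Degree = 3, leading coefficient = 11, constant term = -7


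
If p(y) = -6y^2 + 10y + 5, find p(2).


Using direct substitution:
  -6 * (2)^2 = -24
  10 * (2)^1 = 20
  constant: 5
Sum = -24 + 20 + 5 = 1


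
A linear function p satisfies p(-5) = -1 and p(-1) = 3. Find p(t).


p(t) = mt + b. Using p(-5)=-1, p(-1)=3:
m = (-1 - 3)/(-5 + 1) = -4/-4 = 1
b = -1 - m*(-5) = -1 + 5 = 4
p(t) = t + 4


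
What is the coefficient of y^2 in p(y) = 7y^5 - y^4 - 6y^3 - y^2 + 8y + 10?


Read off the coefficient of y^2: -1


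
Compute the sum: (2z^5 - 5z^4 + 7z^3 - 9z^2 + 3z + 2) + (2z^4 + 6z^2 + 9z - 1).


Align terms by degree and add:
  2z^5 - 5z^4 + 7z^3 - 9z^2 + 3z + 2
+ 2z^4 + 6z^2 + 9z - 1
= 2z^5 - 3z^4 + 7z^3 - 3z^2 + 12z + 1


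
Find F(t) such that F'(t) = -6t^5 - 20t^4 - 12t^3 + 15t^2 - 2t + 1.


Reverse power rule on each term:
  ∫ -6t^5 dt = -t^6
  ∫ -20t^4 dt = -4t^5
  ∫ -12t^3 dt = -3t^4
  ∫ 15t^2 dt = 5t^3
  ∫ -2t dt = -t^2
  ∫ 1 dt = t
F(t) = -t^6 - 4t^5 - 3t^4 + 5t^3 - t^2 + t + C


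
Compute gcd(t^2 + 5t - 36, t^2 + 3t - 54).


Factor each:
  t^2 + 5t - 36 = (t + 9)(t - 4)
  t^2 + 3t - 54 = (t + 9)(t - 6)
Common monic factor: t + 9


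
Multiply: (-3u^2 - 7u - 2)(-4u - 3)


Distribute each term of the first polynomial:
  (-3u^2)(-4u - 3) = 12u^3 + 9u^2
  (-7u)(-4u - 3) = 28u^2 + 21u
  (-2)(-4u - 3) = 8u + 6
Sum: 12u^3 + 37u^2 + 29u + 6


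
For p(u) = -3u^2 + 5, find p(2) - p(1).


p(2) = -7
p(1) = 2
p(2) - p(1) = -7 - 2 = -9


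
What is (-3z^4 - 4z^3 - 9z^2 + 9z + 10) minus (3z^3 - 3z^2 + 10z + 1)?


Distribute the minus sign:
  (-3z^4 - 4z^3 - 9z^2 + 9z + 10)
- (3z^3 - 3z^2 + 10z + 1)
Negate second polynomial: -3z^3 + 3z^2 - 10z - 1
Add: -3z^4 - 7z^3 - 6z^2 - z + 9


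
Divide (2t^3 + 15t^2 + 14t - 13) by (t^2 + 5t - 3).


(2t^3 + 15t^2 + 14t - 13) / (t^2 + 5t - 3)
Step 1: 2t * (t^2 + 5t - 3) = 2t^3 + 10t^2 - 6t; subtract.
Step 2: 5 * (t^2 + 5t - 3) = 5t^2 + 25t - 15; subtract.
Quotient: 2t + 5, Remainder: -5t + 2


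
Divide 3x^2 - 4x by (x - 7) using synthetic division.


Synthetic division with c = 7. Coefficients: 3, -4, 0
Bring down 3.
  3 * 7 = 21; 21 - 4 = 17
  17 * 7 = 119; 119 + 0 = 119
Quotient: 3x + 17, Remainder: 119


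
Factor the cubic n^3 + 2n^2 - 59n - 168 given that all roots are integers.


Try integer roots (divisors of -168). n=-3: p(-3)=0.
Divide out (n + 3): quotient is n^2 - n - 56.
Factor the quadratic: (n + 7)(n - 8)
Result: (n + 3)(n + 7)(n - 8)


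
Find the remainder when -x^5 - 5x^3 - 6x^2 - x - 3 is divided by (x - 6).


By the Remainder Theorem, the remainder equals p(6):
  -1*(6)^5 = -7776
  0*(6)^4 = 0
  -5*(6)^3 = -1080
  -6*(6)^2 = -216
  -1*(6)^1 = -6
  constant: -3
Sum: -7776 + 0 - 1080 - 216 - 6 - 3 = -9081


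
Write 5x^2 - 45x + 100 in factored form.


Roots satisfy r1 + r2 = -b/a = 9 and r1*r2 = c/a = 20.
So r1 = 4, r2 = 5.
5x^2 - 45x + 100 = 5(x - r1)(x - r2) = 5(x - 4)(x - 5)


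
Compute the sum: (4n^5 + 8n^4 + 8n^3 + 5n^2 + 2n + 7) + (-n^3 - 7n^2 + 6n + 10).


Align terms by degree and add:
  4n^5 + 8n^4 + 8n^3 + 5n^2 + 2n + 7
  -n^3 - 7n^2 + 6n + 10
= 4n^5 + 8n^4 + 7n^3 - 2n^2 + 8n + 17


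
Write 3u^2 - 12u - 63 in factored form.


Roots satisfy r1 + r2 = -b/a = 4 and r1*r2 = c/a = -21.
So r1 = -3, r2 = 7.
3u^2 - 12u - 63 = 3(u - r1)(u - r2) = 3(u + 3)(u - 7)


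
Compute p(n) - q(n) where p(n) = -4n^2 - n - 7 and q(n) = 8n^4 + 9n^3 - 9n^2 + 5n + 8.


Distribute the minus sign:
  (-4n^2 - n - 7)
- (8n^4 + 9n^3 - 9n^2 + 5n + 8)
Negate second polynomial: -8n^4 - 9n^3 + 9n^2 - 5n - 8
Add: -8n^4 - 9n^3 + 5n^2 - 6n - 15


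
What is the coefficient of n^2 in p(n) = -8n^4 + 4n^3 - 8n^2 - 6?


Read off the coefficient of n^2: -8


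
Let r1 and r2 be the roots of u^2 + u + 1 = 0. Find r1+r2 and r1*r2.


For au^2+bu+c=0: sum = -b/a, product = c/a.
a=1, b=1, c=1
Sum = -(1)/1 = -1
Product = (1)/1 = 1


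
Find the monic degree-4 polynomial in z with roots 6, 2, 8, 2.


p(z) = (z - 6)(z - 2)(z - 8)(z - 2)
Expand: z^4 - 18z^3 + 108z^2 - 248z + 192


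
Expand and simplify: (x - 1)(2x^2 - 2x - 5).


Distribute each term of the first polynomial:
  (x)(2x^2 - 2x - 5) = 2x^3 - 2x^2 - 5x
  (-1)(2x^2 - 2x - 5) = -2x^2 + 2x + 5
Sum: 2x^3 - 4x^2 - 3x + 5


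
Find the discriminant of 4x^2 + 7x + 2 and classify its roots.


D = b^2 - 4ac = (7)^2 - 4(4)(2) = 49 - 32 = 17
Since D > 0: two distinct irrational roots


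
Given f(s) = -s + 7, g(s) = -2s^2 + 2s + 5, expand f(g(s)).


Substitute g(s) into f:
f(g(s)) = -1*(-2s^2 + 2s + 5) + 7
Expand and combine: 2s^2 - 2s + 2


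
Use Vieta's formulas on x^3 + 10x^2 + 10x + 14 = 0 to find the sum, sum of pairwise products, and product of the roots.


Monic cubic x^3+bx^2+cx+d=0: sum=-b, pairwise sum=c, product=-d.
b=10, c=10, d=14
r1+r2+r3 = -10
r1r2+r1r3+r2r3 = 10
r1r2r3 = -14


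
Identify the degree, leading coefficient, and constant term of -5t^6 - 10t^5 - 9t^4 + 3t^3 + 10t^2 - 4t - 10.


Highest power of t is 6, with coefficient -5. Constant term is -10.
Degree = 6, leading coefficient = -5, constant term = -10


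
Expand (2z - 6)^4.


Expand (2z - 6)^4 by repeated multiplication:
  (2z - 6)^2 = 4z^2 - 24z + 36
  (2z - 6)^3 = 8z^3 - 72z^2 + 216z - 216
= 16z^4 - 192z^3 + 864z^2 - 1728z + 1296


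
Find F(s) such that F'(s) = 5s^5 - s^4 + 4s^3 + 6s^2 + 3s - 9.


Reverse power rule on each term:
  ∫ 5s^5 ds = (5/6)s^6
  ∫ -s^4 ds = -(1/5)s^5
  ∫ 4s^3 ds = s^4
  ∫ 6s^2 ds = 2s^3
  ∫ 3s ds = (3/2)s^2
  ∫ -9 ds = -9s
F(s) = (5/6)s^6 - (1/5)s^5 + s^4 + 2s^3 + (3/2)s^2 - 9s + C


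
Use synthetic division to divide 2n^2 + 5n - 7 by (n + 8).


Synthetic division with c = -8. Coefficients: 2, 5, -7
Bring down 2.
  2 * -8 = -16; -16 + 5 = -11
  -11 * -8 = 88; 88 - 7 = 81
Quotient: 2n - 11, Remainder: 81


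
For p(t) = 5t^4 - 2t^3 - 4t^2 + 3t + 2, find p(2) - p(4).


p(2) = 56
p(4) = 1102
p(2) - p(4) = 56 - 1102 = -1046


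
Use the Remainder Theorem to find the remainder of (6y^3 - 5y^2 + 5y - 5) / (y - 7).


By the Remainder Theorem, the remainder equals p(7):
  6*(7)^3 = 2058
  -5*(7)^2 = -245
  5*(7)^1 = 35
  constant: -5
Sum: 2058 - 245 + 35 - 5 = 1843


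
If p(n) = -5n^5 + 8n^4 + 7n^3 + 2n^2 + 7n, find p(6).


Using direct substitution:
  -5 * (6)^5 = -38880
  8 * (6)^4 = 10368
  7 * (6)^3 = 1512
  2 * (6)^2 = 72
  7 * (6)^1 = 42
  constant: 0
Sum = -38880 + 10368 + 1512 + 72 + 42 + 0 = -26886


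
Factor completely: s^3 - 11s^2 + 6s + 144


Try integer roots (divisors of 144). s=6: p(6)=0.
Divide out (s - 6): quotient is s^2 - 5s - 24.
Factor the quadratic: (s - 8)(s + 3)
Result: (s - 6)(s - 8)(s + 3)


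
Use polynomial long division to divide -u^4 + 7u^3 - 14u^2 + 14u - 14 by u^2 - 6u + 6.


(-u^4 + 7u^3 - 14u^2 + 14u - 14) / (u^2 - 6u + 6)
Step 1: -u^2 * (u^2 - 6u + 6) = -u^4 + 6u^3 - 6u^2; subtract.
Step 2: u * (u^2 - 6u + 6) = u^3 - 6u^2 + 6u; subtract.
Step 3: -2 * (u^2 - 6u + 6) = -2u^2 + 12u - 12; subtract.
Quotient: -u^2 + u - 2, Remainder: -4u - 2


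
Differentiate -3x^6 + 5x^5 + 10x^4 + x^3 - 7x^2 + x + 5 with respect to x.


Apply the power rule term by term:
  d/dx(-3x^6) = -18x^5
  d/dx(5x^5) = 25x^4
  d/dx(10x^4) = 40x^3
  d/dx(x^3) = 3x^2
  d/dx(-7x^2) = -14x
  d/dx(x) = 1
  d/dx(5) = 0
p'(x) = -18x^5 + 25x^4 + 40x^3 + 3x^2 - 14x + 1


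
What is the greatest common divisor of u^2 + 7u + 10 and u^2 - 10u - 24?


Factor each:
  u^2 + 7u + 10 = (u + 2)(u + 5)
  u^2 - 10u - 24 = (u + 2)(u - 12)
Common monic factor: u + 2


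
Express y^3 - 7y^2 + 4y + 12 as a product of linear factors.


Try integer roots (divisors of 12). y=2: p(2)=0.
Divide out (y - 2): quotient is y^2 - 5y - 6.
Factor the quadratic: (y + 1)(y - 6)
Result: (y - 2)(y + 1)(y - 6)


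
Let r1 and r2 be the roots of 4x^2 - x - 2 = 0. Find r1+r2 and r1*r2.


For ax^2+bx+c=0: sum = -b/a, product = c/a.
a=4, b=-1, c=-2
Sum = -(-1)/4 = 1/4
Product = (-2)/4 = -1/2


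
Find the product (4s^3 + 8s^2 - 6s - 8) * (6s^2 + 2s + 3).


Distribute each term of the first polynomial:
  (4s^3)(6s^2 + 2s + 3) = 24s^5 + 8s^4 + 12s^3
  (8s^2)(6s^2 + 2s + 3) = 48s^4 + 16s^3 + 24s^2
  (-6s)(6s^2 + 2s + 3) = -36s^3 - 12s^2 - 18s
  (-8)(6s^2 + 2s + 3) = -48s^2 - 16s - 24
Sum: 24s^5 + 56s^4 - 8s^3 - 36s^2 - 34s - 24


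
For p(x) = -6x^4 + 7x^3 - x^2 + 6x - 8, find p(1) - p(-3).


p(1) = -2
p(-3) = -710
p(1) - p(-3) = -2 + 710 = 708


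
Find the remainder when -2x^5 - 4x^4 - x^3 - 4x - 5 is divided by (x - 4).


By the Remainder Theorem, the remainder equals p(4):
  -2*(4)^5 = -2048
  -4*(4)^4 = -1024
  -1*(4)^3 = -64
  0*(4)^2 = 0
  -4*(4)^1 = -16
  constant: -5
Sum: -2048 - 1024 - 64 + 0 - 16 - 5 = -3157


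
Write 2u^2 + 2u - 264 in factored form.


Roots satisfy r1 + r2 = -b/a = -1 and r1*r2 = c/a = -132.
So r1 = 11, r2 = -12.
2u^2 + 2u - 264 = 2(u - r1)(u - r2) = 2(u - 11)(u + 12)


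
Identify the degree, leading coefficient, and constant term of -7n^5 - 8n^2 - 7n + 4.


Highest power of n is 5, with coefficient -7. Constant term is 4.
Degree = 5, leading coefficient = -7, constant term = 4


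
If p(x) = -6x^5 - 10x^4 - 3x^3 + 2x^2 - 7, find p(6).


Using direct substitution:
  -6 * (6)^5 = -46656
  -10 * (6)^4 = -12960
  -3 * (6)^3 = -648
  2 * (6)^2 = 72
  0 * (6)^1 = 0
  constant: -7
Sum = -46656 - 12960 - 648 + 72 + 0 - 7 = -60199


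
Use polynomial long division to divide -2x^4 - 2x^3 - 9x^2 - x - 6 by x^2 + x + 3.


(-2x^4 - 2x^3 - 9x^2 - x - 6) / (x^2 + x + 3)
Step 1: -2x^2 * (x^2 + x + 3) = -2x^4 - 2x^3 - 6x^2; subtract.
Step 2: 0 * (x^2 + x + 3) = 0; subtract.
Step 3: -3 * (x^2 + x + 3) = -3x^2 - 3x - 9; subtract.
Quotient: -2x^2 - 3, Remainder: 2x + 3


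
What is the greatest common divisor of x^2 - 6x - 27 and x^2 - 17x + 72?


Factor each:
  x^2 - 6x - 27 = (x - 9)(x + 3)
  x^2 - 17x + 72 = (x - 9)(x - 8)
Common monic factor: x - 9


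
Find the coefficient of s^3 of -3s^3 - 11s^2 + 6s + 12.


Read off the coefficient of s^3: -3


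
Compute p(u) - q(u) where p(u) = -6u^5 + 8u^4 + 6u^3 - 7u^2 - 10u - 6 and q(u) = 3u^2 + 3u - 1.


Distribute the minus sign:
  (-6u^5 + 8u^4 + 6u^3 - 7u^2 - 10u - 6)
- (3u^2 + 3u - 1)
Negate second polynomial: -3u^2 - 3u + 1
Add: -6u^5 + 8u^4 + 6u^3 - 10u^2 - 13u - 5


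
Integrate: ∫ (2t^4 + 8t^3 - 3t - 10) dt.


Reverse power rule on each term:
  ∫ 2t^4 dt = (2/5)t^5
  ∫ 8t^3 dt = 2t^4
  ∫ -3t dt = -(3/2)t^2
  ∫ -10 dt = -10t
F(t) = (2/5)t^5 + 2t^4 - (3/2)t^2 - 10t + C


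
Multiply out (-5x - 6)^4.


Expand (-5x - 6)^4 by repeated multiplication:
  (-5x - 6)^2 = 25x^2 + 60x + 36
  (-5x - 6)^3 = -125x^3 - 450x^2 - 540x - 216
= 625x^4 + 3000x^3 + 5400x^2 + 4320x + 1296


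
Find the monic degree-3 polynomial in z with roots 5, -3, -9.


p(z) = (z - 5)(z + 3)(z + 9)
Expand: z^3 + 7z^2 - 33z - 135


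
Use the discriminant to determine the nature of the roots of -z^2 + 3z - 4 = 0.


D = b^2 - 4ac = (3)^2 - 4(-1)(-4) = 9 - 16 = -7
Since D < 0: two complex conjugate roots (no real roots)


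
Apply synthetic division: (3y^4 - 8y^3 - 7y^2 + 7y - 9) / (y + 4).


Synthetic division with c = -4. Coefficients: 3, -8, -7, 7, -9
Bring down 3.
  3 * -4 = -12; -12 - 8 = -20
  -20 * -4 = 80; 80 - 7 = 73
  73 * -4 = -292; -292 + 7 = -285
  -285 * -4 = 1140; 1140 - 9 = 1131
Quotient: 3y^3 - 20y^2 + 73y - 285, Remainder: 1131


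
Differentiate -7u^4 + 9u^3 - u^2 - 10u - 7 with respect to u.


Apply the power rule term by term:
  d/du(-7u^4) = -28u^3
  d/du(9u^3) = 27u^2
  d/du(-u^2) = -2u
  d/du(-10u) = -10
  d/du(-7) = 0
p'(u) = -28u^3 + 27u^2 - 2u - 10
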